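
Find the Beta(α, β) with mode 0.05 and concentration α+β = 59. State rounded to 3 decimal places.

Since the density peak of Beta(α,β) is at (α−1)/(α+β−2),
α = 1 + 0.05(59−2) = 3.850 and β = 59 − 3.850 = 55.150.

α = 3.850, β = 55.150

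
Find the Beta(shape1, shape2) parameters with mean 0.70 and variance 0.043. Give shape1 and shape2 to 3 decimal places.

Let s = shape1+shape2. The Beta variance is μ(1−μ)/(s+1).
So s+1 = μ(1−μ)/σ² = (0.70×0.30)/0.043 = 0.2100/0.043 = 4.8837, giving s = 3.8837.
Then shape1 = μs = 0.70×3.8837 = 2.719 and shape2 = (1−μ)s = 0.30×3.8837 = 1.165.

shape1 = 2.719, shape2 = 1.165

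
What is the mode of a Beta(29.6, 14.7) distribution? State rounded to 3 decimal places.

With α,β > 1, mode = (α−1)/(α+β−2) = 28.6/42.3 = 0.676.

0.676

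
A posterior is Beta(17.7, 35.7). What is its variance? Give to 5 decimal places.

0.00407

μ = 17.7/53.4 = 0.331461; Var = μ(1−μ)/(α+β+1) = 0.2215945/54.4 = 0.00407.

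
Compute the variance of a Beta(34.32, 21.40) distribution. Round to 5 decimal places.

Var = αβ/[(α+β)²(α+β+1)] = (34.32×21.40)/(55.72²×56.72) = 734.4480/176099.627648 = 0.00417.

0.00417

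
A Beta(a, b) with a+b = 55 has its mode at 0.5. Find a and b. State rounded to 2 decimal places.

Mode = (a−1)/(κ−2) with κ = a+b, so a−1 = 0.5·53 = 26.50.
a = 27.50; b = κ − a = 27.50.

a = 27.50, b = 27.50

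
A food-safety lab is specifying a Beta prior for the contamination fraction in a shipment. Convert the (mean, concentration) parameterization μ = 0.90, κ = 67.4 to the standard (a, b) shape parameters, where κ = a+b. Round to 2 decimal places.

Split κ in proportion μ : (1−μ): a = 0.90·67.4 = 60.66, b = 67.4 − 60.66 = 6.74.

a = 60.66, b = 6.74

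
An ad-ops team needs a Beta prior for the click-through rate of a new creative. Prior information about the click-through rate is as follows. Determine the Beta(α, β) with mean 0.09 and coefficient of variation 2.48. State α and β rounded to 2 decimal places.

α = 0.06, β = 0.59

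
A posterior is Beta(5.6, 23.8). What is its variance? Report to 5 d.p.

0.00507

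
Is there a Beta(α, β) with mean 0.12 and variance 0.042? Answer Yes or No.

Yes

A Beta with mean μ has variance μ(1−μ)/(α+β+1) < μ(1−μ).
Here μ(1−μ) = 0.12×0.88 = 0.1056, and 0.042 < 0.1056.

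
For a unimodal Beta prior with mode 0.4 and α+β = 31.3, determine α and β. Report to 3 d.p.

α = 12.720, β = 18.580

For α,β>1 the mode is (α−1)/(α+β−2), so α = mode·(κ−2)+1 = 0.4×29.3+1 = 12.720.
And β = (1−mode)·(κ−2)+1 = 0.6×29.3+1 = 18.580.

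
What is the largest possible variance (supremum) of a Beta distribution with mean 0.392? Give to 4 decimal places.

Var = μ(1−μ)/(α+β+1), which approaches μ(1−μ) as α+β → 0.
So the supremum is μ(1−μ) = 0.392×0.608 = 0.2383.

0.2383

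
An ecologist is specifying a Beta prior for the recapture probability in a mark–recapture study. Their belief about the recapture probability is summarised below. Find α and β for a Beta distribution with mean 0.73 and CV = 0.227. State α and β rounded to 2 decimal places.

α = 4.51, β = 1.67

Var = (CV·μ)² = (0.227×0.73)² = 0.027460.
α+β = μ(1−μ)/Var − 1 = 0.1971/0.027460 − 1 = 6.1778.
Thus α = 0.73·6.1778 = 4.51 and β = 0.27·6.1778 = 1.67.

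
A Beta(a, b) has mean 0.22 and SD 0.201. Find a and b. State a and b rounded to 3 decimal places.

a = 0.714, b = 2.533

σ² = 0.201² = 0.040401.
With s = a+b, Var = μ(1−μ)/(s+1), so s+1 = (0.22×0.78)/0.040401 = 4.2474 and s = 3.2474.
a = μs = 0.714, b = (1−μ)s = 2.533.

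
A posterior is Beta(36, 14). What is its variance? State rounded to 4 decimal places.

0.0040

α+β = 50 and αβ = 504, so Var = αβ/[(α+β)²(α+β+1)] = 504/127500 = 0.0040.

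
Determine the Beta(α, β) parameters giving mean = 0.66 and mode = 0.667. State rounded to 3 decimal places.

Let s = α+β. Mean gives α = μs = 0.66s; mode gives (α−1)/(s−2) = 0.667.
Substituting: 0.66s − 1 = 0.667(s−2) = 0.667s − 1.334, so -0.007s = -0.334 and s = 47.7143.
Then α = 0.66×47.7143 = 31.491 and β = s−α = 16.223.

α = 31.491, β = 16.223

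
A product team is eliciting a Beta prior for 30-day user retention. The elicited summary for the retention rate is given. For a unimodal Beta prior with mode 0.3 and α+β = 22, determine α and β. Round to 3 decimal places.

Mode = (α−1)/(κ−2) with κ = α+β, so α−1 = 0.3·20 = 6.000.
α = 7.000; β = κ − α = 15.000.

α = 7.000, β = 15.000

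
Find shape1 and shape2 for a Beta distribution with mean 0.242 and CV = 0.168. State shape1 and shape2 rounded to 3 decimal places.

shape1 = 26.615, shape2 = 83.363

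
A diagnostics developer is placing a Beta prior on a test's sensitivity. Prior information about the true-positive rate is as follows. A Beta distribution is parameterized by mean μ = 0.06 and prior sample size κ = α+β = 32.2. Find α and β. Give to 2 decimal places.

α = 1.93, β = 30.27

α = μκ = 0.06×32.2 = 1.93 and β = (1−μ)κ = 0.94×32.2 = 30.27.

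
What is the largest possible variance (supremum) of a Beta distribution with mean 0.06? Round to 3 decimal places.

0.056

Var = μ(1−μ)/(α+β+1), which approaches μ(1−μ) as α+β → 0.
So the supremum is μ(1−μ) = 0.06×0.94 = 0.056.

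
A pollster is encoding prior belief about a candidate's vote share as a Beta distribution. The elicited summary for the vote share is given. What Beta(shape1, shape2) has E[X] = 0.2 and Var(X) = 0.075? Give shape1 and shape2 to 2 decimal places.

Let s = shape1+shape2. The Beta variance is μ(1−μ)/(s+1).
So s+1 = μ(1−μ)/σ² = (0.2×0.8)/0.075 = 0.16/0.075 = 2.1333, giving s = 1.1333.
Then shape1 = μs = 0.2×1.1333 = 0.23 and shape2 = (1−μ)s = 0.8×1.1333 = 0.91.

shape1 = 0.23, shape2 = 0.91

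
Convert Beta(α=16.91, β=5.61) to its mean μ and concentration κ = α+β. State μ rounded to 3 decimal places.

μ = 0.751, κ = 22.52

κ = α+β = 16.91+5.61 = 22.52; μ = α/κ = 16.91/22.52 = 0.751.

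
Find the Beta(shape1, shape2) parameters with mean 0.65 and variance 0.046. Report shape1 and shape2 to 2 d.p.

shape1 = 2.56, shape2 = 1.38

Let s = shape1+shape2. The Beta variance is μ(1−μ)/(s+1).
So s+1 = μ(1−μ)/σ² = (0.65×0.35)/0.046 = 0.2275/0.046 = 4.9457, giving s = 3.9457.
Then shape1 = μs = 0.65×3.9457 = 2.56 and shape2 = (1−μ)s = 0.35×3.9457 = 1.38.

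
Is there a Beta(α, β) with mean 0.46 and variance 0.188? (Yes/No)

For any Beta, Var(X) < E[X]·(1−E[X]).
Here μ(1−μ) = 0.46×0.54 = 0.2484, and 0.188 < 0.2484.

Yes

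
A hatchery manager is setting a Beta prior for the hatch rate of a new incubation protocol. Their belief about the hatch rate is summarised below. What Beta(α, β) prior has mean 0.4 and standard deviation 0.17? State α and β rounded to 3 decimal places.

Variance = 0.17² = 0.0289. The moment-matching identity α+β = μ(1−μ)/Var − 1 gives
α+β = 0.24/0.0289 − 1 = 7.3045, so α = μ·7.3045 = 2.922 and β = (1−μ)·7.3045 = 4.383.

α = 2.922, β = 4.383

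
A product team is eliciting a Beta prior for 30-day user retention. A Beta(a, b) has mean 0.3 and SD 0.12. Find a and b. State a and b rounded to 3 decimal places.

Variance = 0.12² = 0.0144. The moment-matching identity a+b = μ(1−μ)/Var − 1 gives
a+b = 0.21/0.0144 − 1 = 13.5833, so a = μ·13.5833 = 4.075 and b = (1−μ)·13.5833 = 9.508.

a = 4.075, b = 9.508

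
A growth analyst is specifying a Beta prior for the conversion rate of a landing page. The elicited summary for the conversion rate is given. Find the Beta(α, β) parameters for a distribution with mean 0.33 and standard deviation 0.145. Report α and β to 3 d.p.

α = 3.140, β = 6.376

First σ² = 0.021025. Setting α = μn, β = (1−μ)n with n = α+β,
μ(1−μ)/(n+1) = 0.021025 ⇒ n+1 = 0.2211/0.021025 = 10.5161 ⇒ n = 9.5161.
Hence α = 0.33×9.5161 = 3.140, β = 0.67×9.5161 = 6.376.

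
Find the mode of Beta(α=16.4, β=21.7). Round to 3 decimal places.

With α,β > 1, mode = (α−1)/(α+β−2) = 15.4/36.1 = 0.427.

0.427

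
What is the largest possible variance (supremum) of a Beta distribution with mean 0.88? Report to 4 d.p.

For fixed mean μ the Beta variance is μ(1−μ)/(α+β+1), increasing as α+β decreases.
Its least upper bound (not attained) is μ(1−μ) = 0.88·0.12 = 0.1056.

0.1056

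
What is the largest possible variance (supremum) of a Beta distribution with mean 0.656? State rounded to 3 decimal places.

0.226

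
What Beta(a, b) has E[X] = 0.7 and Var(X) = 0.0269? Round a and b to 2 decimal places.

Write ν = a+b; then a = μν and Var = μ(1−μ)/(ν+1).
ν = μ(1−μ)/Var − 1 = 0.21/0.0269 − 1 = 6.8067.
a = 0.7·6.8067 = 4.76, b = 0.3·6.8067 = 2.04.

a = 4.76, b = 2.04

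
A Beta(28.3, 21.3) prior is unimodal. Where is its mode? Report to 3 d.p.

0.574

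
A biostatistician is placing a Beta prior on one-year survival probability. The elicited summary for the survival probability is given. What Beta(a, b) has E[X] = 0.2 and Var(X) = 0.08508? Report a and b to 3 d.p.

By moment matching, a+b = μ(1−μ)/σ² − 1 = (0.2·0.8)/0.08508 − 1 = 1.8806 − 1 = 0.8806.
Since a/(a+b) = μ, a = 0.2·0.8806 = 0.176 and b = 0.8·0.8806 = 0.704.

a = 0.176, b = 0.704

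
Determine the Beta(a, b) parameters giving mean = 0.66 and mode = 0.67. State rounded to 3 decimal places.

Let s = a+b. Mean gives a = μs = 0.66s; mode gives (a−1)/(s−2) = 0.67.
Substituting: 0.66s − 1 = 0.67(s−2) = 0.67s − 1.34, so -0.01s = -0.34 and s = 34.0000.
Then a = 0.66×34.0000 = 22.440 and b = s−a = 11.560.

a = 22.440, b = 11.560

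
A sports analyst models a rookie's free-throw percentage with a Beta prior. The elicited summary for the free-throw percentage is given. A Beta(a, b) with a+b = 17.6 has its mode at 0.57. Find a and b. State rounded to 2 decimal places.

Since the density peak of Beta(a,b) is at (a−1)/(a+b−2),
a = 1 + 0.57(17.6−2) = 9.89 and b = 17.6 − 9.89 = 7.71.

a = 9.89, b = 7.71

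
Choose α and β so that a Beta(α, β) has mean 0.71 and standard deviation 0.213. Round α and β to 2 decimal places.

α = 2.51, β = 1.03

σ² = 0.213² = 0.045369.
With s = α+β, Var = μ(1−μ)/(s+1), so s+1 = (0.71×0.29)/0.045369 = 4.5383 and s = 3.5383.
α = μs = 2.51, β = (1−μ)s = 1.03.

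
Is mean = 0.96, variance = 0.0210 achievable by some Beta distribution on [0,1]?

Yes

For any Beta, Var(X) < E[X]·(1−E[X]).
Here μ(1−μ) = 0.96×0.04 = 0.0384, and 0.0210 < 0.0384.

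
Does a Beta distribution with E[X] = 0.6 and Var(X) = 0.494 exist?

For any Beta, Var(X) < E[X]·(1−E[X]).
Here μ(1−μ) = 0.6×0.4 = 0.24, and 0.494 ≥ 0.24.

No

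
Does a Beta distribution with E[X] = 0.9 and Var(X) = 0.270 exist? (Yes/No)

No

For any Beta, Var(X) < E[X]·(1−E[X]).
Here μ(1−μ) = 0.9×0.1 = 0.09, and 0.270 ≥ 0.09.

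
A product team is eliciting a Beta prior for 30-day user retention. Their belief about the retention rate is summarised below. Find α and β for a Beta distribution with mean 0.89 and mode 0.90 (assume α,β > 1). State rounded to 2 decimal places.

α = 71.20, β = 8.80

Let s = α+β. Mean gives α = μs = 0.89s; mode gives (α−1)/(s−2) = 0.90.
Substituting: 0.89s − 1 = 0.90(s−2) = 0.90s − 1.80, so -0.01s = -0.80 and s = 80.0000.
Then α = 0.89×80.0000 = 71.20 and β = s−α = 8.80.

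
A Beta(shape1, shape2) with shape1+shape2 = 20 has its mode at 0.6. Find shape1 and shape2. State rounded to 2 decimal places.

shape1 = 11.80, shape2 = 8.20

Since the density peak of Beta(shape1,shape2) is at (shape1−1)/(shape1+shape2−2),
shape1 = 1 + 0.6(20−2) = 11.80 and shape2 = 20 − 11.80 = 8.20.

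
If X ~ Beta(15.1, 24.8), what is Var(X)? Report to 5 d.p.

0.00575

μ = 15.1/39.9 = 0.378446; Var = μ(1−μ)/(α+β+1) = 0.2352247/40.9 = 0.00575.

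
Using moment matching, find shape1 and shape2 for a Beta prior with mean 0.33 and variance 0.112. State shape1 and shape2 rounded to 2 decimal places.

shape1 = 0.32, shape2 = 0.65

Write ν = shape1+shape2; then shape1 = μν and Var = μ(1−μ)/(ν+1).
ν = μ(1−μ)/Var − 1 = 0.2211/0.112 − 1 = 0.9741.
shape1 = 0.33·0.9741 = 0.32, shape2 = 0.67·0.9741 = 0.65.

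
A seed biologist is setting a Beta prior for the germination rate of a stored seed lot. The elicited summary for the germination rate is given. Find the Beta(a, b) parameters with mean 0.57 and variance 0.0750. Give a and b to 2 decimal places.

a = 1.29, b = 0.98

By moment matching, a+b = μ(1−μ)/σ² − 1 = (0.57·0.43)/0.0750 − 1 = 3.2680 − 1 = 2.2680.
Since a/(a+b) = μ, a = 0.57·2.2680 = 1.29 and b = 0.43·2.2680 = 0.98.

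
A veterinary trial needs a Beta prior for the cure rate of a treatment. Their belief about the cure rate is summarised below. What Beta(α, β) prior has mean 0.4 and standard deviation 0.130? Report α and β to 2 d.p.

σ² = 0.130² = 0.016900.
With s = α+β, Var = μ(1−μ)/(s+1), so s+1 = (0.4×0.6)/0.016900 = 14.2012 and s = 13.2012.
α = μs = 5.28, β = (1−μ)s = 7.92.

α = 5.28, β = 7.92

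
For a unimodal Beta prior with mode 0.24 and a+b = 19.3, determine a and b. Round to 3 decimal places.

For a,b>1 the mode is (a−1)/(a+b−2), so a = mode·(κ−2)+1 = 0.24×17.3+1 = 5.152.
And b = (1−mode)·(κ−2)+1 = 0.76×17.3+1 = 14.148.

a = 5.152, b = 14.148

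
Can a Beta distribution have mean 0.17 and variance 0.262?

No

For any Beta, Var(X) < E[X]·(1−E[X]).
Here μ(1−μ) = 0.17×0.83 = 0.1411, and 0.262 ≥ 0.1411.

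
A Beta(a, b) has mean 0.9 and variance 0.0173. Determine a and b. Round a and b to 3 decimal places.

a = 3.782, b = 0.420

Let s = a+b. The Beta variance is μ(1−μ)/(s+1).
So s+1 = μ(1−μ)/σ² = (0.9×0.1)/0.0173 = 0.09/0.0173 = 5.2023, giving s = 4.2023.
Then a = μs = 0.9×4.2023 = 3.782 and b = (1−μ)s = 0.1×4.2023 = 0.420.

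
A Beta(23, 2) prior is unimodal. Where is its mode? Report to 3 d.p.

0.957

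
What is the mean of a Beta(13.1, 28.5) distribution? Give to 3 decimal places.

0.315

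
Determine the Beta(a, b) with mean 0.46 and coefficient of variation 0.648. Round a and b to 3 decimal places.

a = 0.826, b = 0.970

Var = (CV·μ)² = (0.648×0.46)² = 0.088852.
a+b = μ(1−μ)/Var − 1 = 0.2484/0.088852 − 1 = 1.7957.
Thus a = 0.46·1.7957 = 0.826 and b = 0.54·1.7957 = 0.970.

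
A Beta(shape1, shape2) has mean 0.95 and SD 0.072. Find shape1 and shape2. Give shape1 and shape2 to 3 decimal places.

Variance = 0.072² = 0.005184. The moment-matching identity shape1+shape2 = μ(1−μ)/Var − 1 gives
shape1+shape2 = 0.0475/0.005184 − 1 = 8.1628, so shape1 = μ·8.1628 = 7.755 and shape2 = (1−μ)·8.1628 = 0.408.

shape1 = 7.755, shape2 = 0.408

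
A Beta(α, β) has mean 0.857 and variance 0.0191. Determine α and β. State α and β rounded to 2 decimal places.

By moment matching, α+β = μ(1−μ)/σ² − 1 = (0.857·0.143)/0.0191 − 1 = 6.4163 − 1 = 5.4163.
Since α/(α+β) = μ, α = 0.857·5.4163 = 4.64 and β = 0.143·5.4163 = 0.77.

α = 4.64, β = 0.77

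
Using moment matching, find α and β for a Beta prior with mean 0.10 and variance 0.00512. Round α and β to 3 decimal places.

Let s = α+β. The Beta variance is μ(1−μ)/(s+1).
So s+1 = μ(1−μ)/σ² = (0.10×0.90)/0.00512 = 0.0900/0.00512 = 17.5781, giving s = 16.5781.
Then α = μs = 0.10×16.5781 = 1.658 and β = (1−μ)s = 0.90×16.5781 = 14.920.

α = 1.658, β = 14.920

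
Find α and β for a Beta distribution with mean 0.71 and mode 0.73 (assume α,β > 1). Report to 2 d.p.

Let s = α+β. Mean gives α = μs = 0.71s; mode gives (α−1)/(s−2) = 0.73.
Substituting: 0.71s − 1 = 0.73(s−2) = 0.73s − 1.46, so -0.02s = -0.46 and s = 23.0000.
Then α = 0.71×23.0000 = 16.33 and β = s−α = 6.67.

α = 16.33, β = 6.67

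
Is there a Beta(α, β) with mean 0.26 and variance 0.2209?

No

The Beta variance bound is σ² < μ(1−μ).
Here μ(1−μ) = 0.26×0.74 = 0.1924, and 0.2209 ≥ 0.1924.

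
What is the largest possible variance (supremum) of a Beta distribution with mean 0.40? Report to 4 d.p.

0.2400

For fixed mean μ the Beta variance is μ(1−μ)/(α+β+1), increasing as α+β decreases.
Its least upper bound (not attained) is μ(1−μ) = 0.40·0.60 = 0.2400.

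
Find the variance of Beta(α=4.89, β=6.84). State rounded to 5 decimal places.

μ = 4.89/11.73 = 0.416880; Var = μ(1−μ)/(α+β+1) = 0.2430910/12.73 = 0.01910.

0.01910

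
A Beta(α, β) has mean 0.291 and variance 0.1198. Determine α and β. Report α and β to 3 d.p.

Let s = α+β. The Beta variance is μ(1−μ)/(s+1).
So s+1 = μ(1−μ)/σ² = (0.291×0.709)/0.1198 = 0.206319/0.1198 = 1.7222, giving s = 0.7222.
Then α = μs = 0.291×0.7222 = 0.210 and β = (1−μ)s = 0.709×0.7222 = 0.512.

α = 0.210, β = 0.512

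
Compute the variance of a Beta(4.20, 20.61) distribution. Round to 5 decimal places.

μ = 4.20/24.81 = 0.169287; Var = μ(1−μ)/(α+β+1) = 0.1406286/25.81 = 0.00545.

0.00545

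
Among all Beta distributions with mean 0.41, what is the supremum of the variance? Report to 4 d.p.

0.2419

Var = μ(1−μ)/(α+β+1), which approaches μ(1−μ) as α+β → 0.
So the supremum is μ(1−μ) = 0.41×0.59 = 0.2419.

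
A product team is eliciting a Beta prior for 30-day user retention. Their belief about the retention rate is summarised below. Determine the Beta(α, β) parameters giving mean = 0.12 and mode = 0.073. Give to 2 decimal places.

α = 2.18, β = 15.99

Let s = α+β. Mean gives α = μs = 0.12s; mode gives (α−1)/(s−2) = 0.073.
Substituting: 0.12s − 1 = 0.073(s−2) = 0.073s − 0.146, so 0.047s = 0.854 and s = 18.1702.
Then α = 0.12×18.1702 = 2.18 and β = s−α = 15.99.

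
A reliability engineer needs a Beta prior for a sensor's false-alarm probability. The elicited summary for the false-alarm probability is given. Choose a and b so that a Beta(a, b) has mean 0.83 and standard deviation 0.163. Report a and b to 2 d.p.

Variance = 0.163² = 0.026569. The moment-matching identity a+b = μ(1−μ)/Var − 1 gives
a+b = 0.1411/0.026569 − 1 = 4.3107, so a = μ·4.3107 = 3.58 and b = (1−μ)·4.3107 = 0.73.

a = 3.58, b = 0.73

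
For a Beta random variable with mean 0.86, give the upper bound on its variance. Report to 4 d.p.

Var = μ(1−μ)/(α+β+1), which approaches μ(1−μ) as α+β → 0.
So the supremum is μ(1−μ) = 0.86×0.14 = 0.1204.

0.1204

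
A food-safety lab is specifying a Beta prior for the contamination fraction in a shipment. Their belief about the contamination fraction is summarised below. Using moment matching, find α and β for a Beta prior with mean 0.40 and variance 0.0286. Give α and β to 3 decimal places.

Let s = α+β. The Beta variance is μ(1−μ)/(s+1).
So s+1 = μ(1−μ)/σ² = (0.40×0.60)/0.0286 = 0.2400/0.0286 = 8.3916, giving s = 7.3916.
Then α = μs = 0.40×7.3916 = 2.957 and β = (1−μ)s = 0.60×7.3916 = 4.435.

α = 2.957, β = 4.435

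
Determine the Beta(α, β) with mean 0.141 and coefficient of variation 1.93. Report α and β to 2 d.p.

α = 0.09, β = 0.55

σ = CV·μ = 1.93×0.141 = 0.27213, so σ² = 0.074055.
s+1 = μ(1−μ)/σ² = 0.121119/0.074055 = 1.6355, so s = α+β = 0.6355.
α = μs = 0.09, β = (1−μ)s = 0.55.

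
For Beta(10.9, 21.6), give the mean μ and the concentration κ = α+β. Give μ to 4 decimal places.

κ = α+β = 10.9+21.6 = 32.5; μ = α/κ = 10.9/32.5 = 0.3354.

μ = 0.3354, κ = 32.5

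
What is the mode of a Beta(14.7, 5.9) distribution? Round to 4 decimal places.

0.7366

The density x^(α−1)(1−x)^(β−1) is maximised at (α−1)/(α+β−2) = 13.7/18.6 = 0.7366.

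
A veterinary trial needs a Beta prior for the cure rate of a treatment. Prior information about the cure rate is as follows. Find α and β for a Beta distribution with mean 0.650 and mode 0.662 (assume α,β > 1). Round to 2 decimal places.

α = 17.55, β = 9.45

Let s = α+β. Mean gives α = μs = 0.650s; mode gives (α−1)/(s−2) = 0.662.
Substituting: 0.650s − 1 = 0.662(s−2) = 0.662s − 1.324, so -0.012s = -0.324 and s = 27.0000.
Then α = 0.650×27.0000 = 17.55 and β = s−α = 9.45.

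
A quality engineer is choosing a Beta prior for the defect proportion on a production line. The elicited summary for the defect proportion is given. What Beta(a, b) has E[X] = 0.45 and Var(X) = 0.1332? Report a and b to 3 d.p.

By moment matching, a+b = μ(1−μ)/σ² − 1 = (0.45·0.55)/0.1332 − 1 = 1.8581 − 1 = 0.8581.
Since a/(a+b) = μ, a = 0.45·0.8581 = 0.386 and b = 0.55·0.8581 = 0.472.

a = 0.386, b = 0.472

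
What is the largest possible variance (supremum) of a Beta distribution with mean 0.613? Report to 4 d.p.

0.2372

For fixed mean μ the Beta variance is μ(1−μ)/(α+β+1), increasing as α+β decreases.
Its least upper bound (not attained) is μ(1−μ) = 0.613·0.387 = 0.2372.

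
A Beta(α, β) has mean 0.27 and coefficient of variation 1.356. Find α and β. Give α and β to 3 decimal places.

Var = (CV·μ)² = (1.356×0.27)² = 0.134044.
α+β = μ(1−μ)/Var − 1 = 0.1971/0.134044 − 1 = 0.4704.
Thus α = 0.27·0.4704 = 0.127 and β = 0.73·0.4704 = 0.343.

α = 0.127, β = 0.343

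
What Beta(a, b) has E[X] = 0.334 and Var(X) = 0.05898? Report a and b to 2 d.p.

a = 0.93, b = 1.85

Write ν = a+b; then a = μν and Var = μ(1−μ)/(ν+1).
ν = μ(1−μ)/Var − 1 = 0.222444/0.05898 − 1 = 2.7715.
a = 0.334·2.7715 = 0.93, b = 0.666·2.7715 = 1.85.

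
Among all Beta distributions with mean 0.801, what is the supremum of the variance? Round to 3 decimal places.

0.159

For fixed mean μ the Beta variance is μ(1−μ)/(α+β+1), increasing as α+β decreases.
Its least upper bound (not attained) is μ(1−μ) = 0.801·0.199 = 0.159.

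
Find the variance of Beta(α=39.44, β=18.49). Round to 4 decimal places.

0.0037

α+β = 57.93 and αβ = 729.2456, so Var = αβ/[(α+β)²(α+β+1)] = 729.2456/197762.297157 = 0.0037.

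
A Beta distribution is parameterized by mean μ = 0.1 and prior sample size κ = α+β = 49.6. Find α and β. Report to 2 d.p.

α = μκ = 0.1×49.6 = 4.96 and β = (1−μ)κ = 0.9×49.6 = 44.64.

α = 4.96, β = 44.64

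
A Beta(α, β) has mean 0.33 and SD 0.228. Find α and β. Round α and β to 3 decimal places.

σ² = 0.228² = 0.051984.
With s = α+β, Var = μ(1−μ)/(s+1), so s+1 = (0.33×0.67)/0.051984 = 4.2532 and s = 3.2532.
α = μs = 1.074, β = (1−μ)s = 2.180.

α = 1.074, β = 2.180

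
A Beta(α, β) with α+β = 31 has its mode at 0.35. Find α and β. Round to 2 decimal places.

Since the density peak of Beta(α,β) is at (α−1)/(α+β−2),
α = 1 + 0.35(31−2) = 11.15 and β = 31 − 11.15 = 19.85.

α = 11.15, β = 19.85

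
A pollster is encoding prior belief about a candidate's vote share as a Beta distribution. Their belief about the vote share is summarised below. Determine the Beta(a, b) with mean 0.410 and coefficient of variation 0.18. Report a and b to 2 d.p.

Var = (CV·μ)² = (0.18×0.410)² = 0.005446.
a+b = μ(1−μ)/Var − 1 = 0.241900/0.005446 − 1 = 43.4143.
Thus a = 0.410·43.4143 = 17.80 and b = 0.590·43.4143 = 25.61.

a = 17.80, b = 25.61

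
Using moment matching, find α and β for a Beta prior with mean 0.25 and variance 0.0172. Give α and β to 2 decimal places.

α = 2.48, β = 7.43

Let s = α+β. The Beta variance is μ(1−μ)/(s+1).
So s+1 = μ(1−μ)/σ² = (0.25×0.75)/0.0172 = 0.1875/0.0172 = 10.9012, giving s = 9.9012.
Then α = μs = 0.25×9.9012 = 2.48 and β = (1−μ)s = 0.75×9.9012 = 7.43.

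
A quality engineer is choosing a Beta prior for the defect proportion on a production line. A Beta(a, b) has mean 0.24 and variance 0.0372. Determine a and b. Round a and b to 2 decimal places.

a = 0.94, b = 2.97

Let s = a+b. The Beta variance is μ(1−μ)/(s+1).
So s+1 = μ(1−μ)/σ² = (0.24×0.76)/0.0372 = 0.1824/0.0372 = 4.9032, giving s = 3.9032.
Then a = μs = 0.24×3.9032 = 0.94 and b = (1−μ)s = 0.76×3.9032 = 2.97.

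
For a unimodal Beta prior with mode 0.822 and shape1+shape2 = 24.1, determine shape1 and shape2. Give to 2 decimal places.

Since the density peak of Beta(shape1,shape2) is at (shape1−1)/(shape1+shape2−2),
shape1 = 1 + 0.822(24.1−2) = 19.17 and shape2 = 24.1 − 19.17 = 4.93.

shape1 = 19.17, shape2 = 4.93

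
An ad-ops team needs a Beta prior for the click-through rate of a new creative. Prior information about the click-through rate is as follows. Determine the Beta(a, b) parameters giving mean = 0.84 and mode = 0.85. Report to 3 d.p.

With s = a+b: μ = a/s and mode = (a−1)/(s−2). Eliminating a = μs,
μs − 1 = m(s−2) ⇒ s(μ−m) = 1−2m ⇒ s = -0.70/-0.01 = 70.0000.
So a = μs = 58.800, b = (1−μ)s = 11.200.

a = 58.800, b = 11.200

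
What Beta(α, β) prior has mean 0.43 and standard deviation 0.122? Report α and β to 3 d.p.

α = 6.651, β = 8.816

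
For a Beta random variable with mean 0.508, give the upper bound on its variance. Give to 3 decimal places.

0.250

For fixed mean μ the Beta variance is μ(1−μ)/(α+β+1), increasing as α+β decreases.
Its least upper bound (not attained) is μ(1−μ) = 0.508·0.492 = 0.250.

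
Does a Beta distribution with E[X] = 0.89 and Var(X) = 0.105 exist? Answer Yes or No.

A Beta with mean μ has variance μ(1−μ)/(α+β+1) < μ(1−μ).
Here μ(1−μ) = 0.89×0.11 = 0.0979, and 0.105 ≥ 0.0979.

No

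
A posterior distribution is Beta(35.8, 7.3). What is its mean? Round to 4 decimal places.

E[X] = α/(α+β) = 35.8/43.1 = 0.8306.

0.8306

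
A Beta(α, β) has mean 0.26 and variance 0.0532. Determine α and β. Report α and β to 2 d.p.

α = 0.68, β = 1.94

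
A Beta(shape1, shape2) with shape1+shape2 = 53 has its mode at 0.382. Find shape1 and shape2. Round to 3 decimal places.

shape1 = 20.482, shape2 = 32.518

Since the density peak of Beta(shape1,shape2) is at (shape1−1)/(shape1+shape2−2),
shape1 = 1 + 0.382(53−2) = 20.482 and shape2 = 53 − 20.482 = 32.518.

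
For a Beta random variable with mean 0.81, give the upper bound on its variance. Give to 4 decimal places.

For fixed mean μ the Beta variance is μ(1−μ)/(α+β+1), increasing as α+β decreases.
Its least upper bound (not attained) is μ(1−μ) = 0.81·0.19 = 0.1539.

0.1539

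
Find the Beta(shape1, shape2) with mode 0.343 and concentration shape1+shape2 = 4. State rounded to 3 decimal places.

shape1 = 1.686, shape2 = 2.314

Mode = (shape1−1)/(κ−2) with κ = shape1+shape2, so shape1−1 = 0.343·2 = 0.686.
shape1 = 1.686; shape2 = κ − shape1 = 2.314.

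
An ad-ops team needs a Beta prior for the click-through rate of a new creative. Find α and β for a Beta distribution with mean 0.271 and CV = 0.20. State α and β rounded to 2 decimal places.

α = 17.95, β = 48.30

Var = (CV·μ)² = (0.20×0.271)² = 0.002938.
α+β = μ(1−μ)/Var − 1 = 0.197559/0.002938 − 1 = 66.2509.
Thus α = 0.271·66.2509 = 17.95 and β = 0.729·66.2509 = 48.30.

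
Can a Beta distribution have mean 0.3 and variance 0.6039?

A Beta with mean μ has variance μ(1−μ)/(α+β+1) < μ(1−μ).
Here μ(1−μ) = 0.3×0.7 = 0.21, and 0.6039 ≥ 0.21.

No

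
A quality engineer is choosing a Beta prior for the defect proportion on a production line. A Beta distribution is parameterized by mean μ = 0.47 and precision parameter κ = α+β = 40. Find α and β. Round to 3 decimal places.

α = μκ = 0.47×40 = 18.800 and β = (1−μ)κ = 0.53×40 = 21.200.

α = 18.800, β = 21.200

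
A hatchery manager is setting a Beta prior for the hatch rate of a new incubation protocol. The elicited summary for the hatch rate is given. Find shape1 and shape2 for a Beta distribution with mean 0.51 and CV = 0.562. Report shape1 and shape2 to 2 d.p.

shape1 = 1.04, shape2 = 1.00

σ = CV·μ = 0.562×0.51 = 0.28662, so σ² = 0.082151.
s+1 = μ(1−μ)/σ² = 0.2499/0.082151 = 3.0420, so s = shape1+shape2 = 2.0420.
shape1 = μs = 1.04, shape2 = (1−μ)s = 1.00.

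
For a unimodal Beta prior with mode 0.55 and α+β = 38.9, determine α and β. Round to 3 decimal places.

α = 21.295, β = 17.605

Since the density peak of Beta(α,β) is at (α−1)/(α+β−2),
α = 1 + 0.55(38.9−2) = 21.295 and β = 38.9 − 21.295 = 17.605.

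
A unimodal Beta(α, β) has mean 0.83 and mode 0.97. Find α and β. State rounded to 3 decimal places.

α = 5.573, β = 1.141

With s = α+β: μ = α/s and mode = (α−1)/(s−2). Eliminating α = μs,
μs − 1 = m(s−2) ⇒ s(μ−m) = 1−2m ⇒ s = -0.94/-0.14 = 6.7143.
So α = μs = 5.573, β = (1−μ)s = 1.141.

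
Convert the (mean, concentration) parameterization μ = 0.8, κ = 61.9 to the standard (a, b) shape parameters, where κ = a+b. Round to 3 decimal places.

Split κ in proportion μ : (1−μ): a = 0.8·61.9 = 49.520, b = 61.9 − 49.520 = 12.380.

a = 49.520, b = 12.380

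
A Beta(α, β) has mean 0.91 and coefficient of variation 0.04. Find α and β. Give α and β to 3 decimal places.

Var = (CV·μ)² = (0.04×0.91)² = 0.001325.
α+β = μ(1−μ)/Var − 1 = 0.0819/0.001325 − 1 = 60.8132.
Thus α = 0.91·60.8132 = 55.340 and β = 0.09·60.8132 = 5.473.

α = 55.340, β = 5.473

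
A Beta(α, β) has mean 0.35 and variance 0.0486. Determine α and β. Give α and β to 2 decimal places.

α = 1.29, β = 2.39

By moment matching, α+β = μ(1−μ)/σ² − 1 = (0.35·0.65)/0.0486 − 1 = 4.6811 − 1 = 3.6811.
Since α/(α+β) = μ, α = 0.35·3.6811 = 1.29 and β = 0.65·3.6811 = 2.39.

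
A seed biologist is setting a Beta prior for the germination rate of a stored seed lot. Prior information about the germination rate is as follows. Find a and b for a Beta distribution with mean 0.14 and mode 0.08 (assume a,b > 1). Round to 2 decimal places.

a = 1.96, b = 12.04

With s = a+b: μ = a/s and mode = (a−1)/(s−2). Eliminating a = μs,
μs − 1 = m(s−2) ⇒ s(μ−m) = 1−2m ⇒ s = 0.84/0.06 = 14.0000.
So a = μs = 1.96, b = (1−μ)s = 12.04.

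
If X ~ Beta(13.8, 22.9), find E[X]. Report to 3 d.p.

The Beta mean is α/(α+β) = 13.8/(13.8+22.9) = 0.376.

0.376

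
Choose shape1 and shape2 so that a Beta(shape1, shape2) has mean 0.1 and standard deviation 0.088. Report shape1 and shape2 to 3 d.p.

Variance = 0.088² = 0.007744. The moment-matching identity shape1+shape2 = μ(1−μ)/Var − 1 gives
shape1+shape2 = 0.09/0.007744 − 1 = 10.6219, so shape1 = μ·10.6219 = 1.062 and shape2 = (1−μ)·10.6219 = 9.560.

shape1 = 1.062, shape2 = 9.560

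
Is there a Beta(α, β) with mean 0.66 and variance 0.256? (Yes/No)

The Beta variance bound is σ² < μ(1−μ).
Here μ(1−μ) = 0.66×0.34 = 0.2244, and 0.256 ≥ 0.2244.

No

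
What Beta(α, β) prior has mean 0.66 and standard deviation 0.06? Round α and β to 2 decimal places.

α = 40.48, β = 20.85

σ² = 0.06² = 0.0036.
With s = α+β, Var = μ(1−μ)/(s+1), so s+1 = (0.66×0.34)/0.0036 = 62.3333 and s = 61.3333.
α = μs = 40.48, β = (1−μ)s = 20.85.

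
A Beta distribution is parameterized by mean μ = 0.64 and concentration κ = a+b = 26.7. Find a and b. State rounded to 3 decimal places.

a = 17.088, b = 9.612

Split κ in proportion μ : (1−μ): a = 0.64·26.7 = 17.088, b = 26.7 − 17.088 = 9.612.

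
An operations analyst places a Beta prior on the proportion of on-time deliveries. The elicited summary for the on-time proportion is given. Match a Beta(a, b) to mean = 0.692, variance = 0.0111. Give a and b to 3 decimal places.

Write ν = a+b; then a = μν and Var = μ(1−μ)/(ν+1).
ν = μ(1−μ)/Var − 1 = 0.213136/0.0111 − 1 = 18.2014.
a = 0.692·18.2014 = 12.595, b = 0.308·18.2014 = 5.606.

a = 12.595, b = 5.606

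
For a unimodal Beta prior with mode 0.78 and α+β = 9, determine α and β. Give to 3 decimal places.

α = 6.460, β = 2.540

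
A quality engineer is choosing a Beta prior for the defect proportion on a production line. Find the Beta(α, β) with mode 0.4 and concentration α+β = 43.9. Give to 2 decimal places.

α = 17.76, β = 26.14

Mode = (α−1)/(κ−2) with κ = α+β, so α−1 = 0.4·41.9 = 16.76.
α = 17.76; β = κ − α = 26.14.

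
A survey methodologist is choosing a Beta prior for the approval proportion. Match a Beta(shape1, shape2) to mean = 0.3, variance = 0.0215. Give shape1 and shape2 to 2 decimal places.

By moment matching, shape1+shape2 = μ(1−μ)/σ² − 1 = (0.3·0.7)/0.0215 − 1 = 9.7674 − 1 = 8.7674.
Since shape1/(shape1+shape2) = μ, shape1 = 0.3·8.7674 = 2.63 and shape2 = 0.7·8.7674 = 6.14.

shape1 = 2.63, shape2 = 6.14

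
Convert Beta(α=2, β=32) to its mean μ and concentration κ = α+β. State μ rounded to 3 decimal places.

κ = α+β = 2+32 = 34; μ = α/κ = 2/34 = 0.059.

μ = 0.059, κ = 34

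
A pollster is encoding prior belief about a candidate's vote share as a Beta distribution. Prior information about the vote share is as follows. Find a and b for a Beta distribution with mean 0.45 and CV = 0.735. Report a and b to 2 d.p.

a = 0.57, b = 0.69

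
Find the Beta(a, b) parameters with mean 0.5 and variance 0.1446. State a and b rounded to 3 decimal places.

By moment matching, a+b = μ(1−μ)/σ² − 1 = (0.5·0.5)/0.1446 − 1 = 1.7289 − 1 = 0.7289.
Since a/(a+b) = μ, a = 0.5·0.7289 = 0.364 and b = 0.5·0.7289 = 0.364.

a = 0.364, b = 0.364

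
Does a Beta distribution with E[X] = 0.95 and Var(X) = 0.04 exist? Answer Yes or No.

Yes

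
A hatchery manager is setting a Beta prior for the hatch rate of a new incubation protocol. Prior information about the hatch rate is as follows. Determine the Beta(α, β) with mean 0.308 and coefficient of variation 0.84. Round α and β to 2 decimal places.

σ = CV·μ = 0.84×0.308 = 0.25872, so σ² = 0.066936.
s+1 = μ(1−μ)/σ² = 0.213136/0.066936 = 3.1842, so s = α+β = 2.1842.
α = μs = 0.67, β = (1−μ)s = 1.51.

α = 0.67, β = 1.51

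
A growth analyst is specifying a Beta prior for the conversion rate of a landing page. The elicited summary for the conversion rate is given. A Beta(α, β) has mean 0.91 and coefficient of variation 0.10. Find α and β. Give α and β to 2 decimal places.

α = 8.09, β = 0.80

σ = CV·μ = 0.10×0.91 = 0.09100, so σ² = 0.008281.
s+1 = μ(1−μ)/σ² = 0.0819/0.008281 = 9.8901, so s = α+β = 8.8901.
α = μs = 8.09, β = (1−μ)s = 0.80.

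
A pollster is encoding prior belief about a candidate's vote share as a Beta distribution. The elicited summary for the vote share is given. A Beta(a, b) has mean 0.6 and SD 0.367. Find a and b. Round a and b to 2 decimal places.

a = 0.47, b = 0.31

Variance = 0.367² = 0.134689. The moment-matching identity a+b = μ(1−μ)/Var − 1 gives
a+b = 0.24/0.134689 − 1 = 0.7819, so a = μ·0.7819 = 0.47 and b = (1−μ)·0.7819 = 0.31.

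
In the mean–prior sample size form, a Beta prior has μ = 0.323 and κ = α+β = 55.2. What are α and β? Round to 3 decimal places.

Split κ in proportion μ : (1−μ): α = 0.323·55.2 = 17.830, β = 55.2 − 17.830 = 37.370.

α = 17.830, β = 37.370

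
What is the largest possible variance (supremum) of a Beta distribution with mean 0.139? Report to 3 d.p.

0.120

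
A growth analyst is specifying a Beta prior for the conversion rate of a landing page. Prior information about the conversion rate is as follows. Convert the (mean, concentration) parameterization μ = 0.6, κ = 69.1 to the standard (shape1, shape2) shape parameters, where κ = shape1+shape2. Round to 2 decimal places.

shape1 = μκ = 0.6×69.1 = 41.46 and shape2 = (1−μ)κ = 0.4×69.1 = 27.64.

shape1 = 41.46, shape2 = 27.64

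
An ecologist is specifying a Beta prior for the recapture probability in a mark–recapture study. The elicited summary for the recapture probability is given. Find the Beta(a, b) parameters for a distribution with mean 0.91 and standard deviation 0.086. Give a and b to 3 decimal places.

a = 9.167, b = 0.907

First σ² = 0.007396. Setting a = μn, b = (1−μ)n with n = a+b,
μ(1−μ)/(n+1) = 0.007396 ⇒ n+1 = 0.0819/0.007396 = 11.0736 ⇒ n = 10.0736.
Hence a = 0.91×10.0736 = 9.167, b = 0.09×10.0736 = 0.907.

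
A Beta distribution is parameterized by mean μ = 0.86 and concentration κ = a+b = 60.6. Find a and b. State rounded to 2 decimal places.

Split κ in proportion μ : (1−μ): a = 0.86·60.6 = 52.12, b = 60.6 − 52.12 = 8.48.

a = 52.12, b = 8.48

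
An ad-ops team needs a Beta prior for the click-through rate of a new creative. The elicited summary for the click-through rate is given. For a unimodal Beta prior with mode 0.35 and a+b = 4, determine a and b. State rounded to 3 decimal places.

a = 1.700, b = 2.300

Mode = (a−1)/(κ−2) with κ = a+b, so a−1 = 0.35·2 = 0.700.
a = 1.700; b = κ − a = 2.300.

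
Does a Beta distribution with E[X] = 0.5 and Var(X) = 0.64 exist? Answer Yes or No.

For any Beta, Var(X) < E[X]·(1−E[X]).
Here μ(1−μ) = 0.5×0.5 = 0.25, and 0.64 ≥ 0.25.

No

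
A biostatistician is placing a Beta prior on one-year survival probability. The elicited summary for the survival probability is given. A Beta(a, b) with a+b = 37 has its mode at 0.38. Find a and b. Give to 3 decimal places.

For a,b>1 the mode is (a−1)/(a+b−2), so a = mode·(κ−2)+1 = 0.38×35+1 = 14.300.
And b = (1−mode)·(κ−2)+1 = 0.62×35+1 = 22.700.

a = 14.300, b = 22.700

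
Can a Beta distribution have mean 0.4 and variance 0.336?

The Beta variance bound is σ² < μ(1−μ).
Here μ(1−μ) = 0.4×0.6 = 0.24, and 0.336 ≥ 0.24.

No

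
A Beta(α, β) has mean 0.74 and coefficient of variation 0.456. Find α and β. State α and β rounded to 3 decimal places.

Var = (CV·μ)² = (0.456×0.74)² = 0.113866.
α+β = μ(1−μ)/Var − 1 = 0.1924/0.113866 − 1 = 0.6897.
Thus α = 0.74·0.6897 = 0.510 and β = 0.26·0.6897 = 0.179.

α = 0.510, β = 0.179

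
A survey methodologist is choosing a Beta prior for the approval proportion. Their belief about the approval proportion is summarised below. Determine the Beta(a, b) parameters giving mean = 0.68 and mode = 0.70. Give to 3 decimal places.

a = 13.600, b = 6.400

With s = a+b: μ = a/s and mode = (a−1)/(s−2). Eliminating a = μs,
μs − 1 = m(s−2) ⇒ s(μ−m) = 1−2m ⇒ s = -0.40/-0.02 = 20.0000.
So a = μs = 13.600, b = (1−μ)s = 6.400.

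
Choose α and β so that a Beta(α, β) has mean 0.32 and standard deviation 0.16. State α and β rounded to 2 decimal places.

First σ² = 0.0256. Setting α = μn, β = (1−μ)n with n = α+β,
μ(1−μ)/(n+1) = 0.0256 ⇒ n+1 = 0.2176/0.0256 = 8.5000 ⇒ n = 7.5000.
Hence α = 0.32×7.5000 = 2.40, β = 0.68×7.5000 = 5.10.

α = 2.40, β = 5.10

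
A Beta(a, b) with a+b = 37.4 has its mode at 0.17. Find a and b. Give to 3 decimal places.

Mode = (a−1)/(κ−2) with κ = a+b, so a−1 = 0.17·35.4 = 6.018.
a = 7.018; b = κ − a = 30.382.

a = 7.018, b = 30.382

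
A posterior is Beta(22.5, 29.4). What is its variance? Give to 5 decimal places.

0.00464

Var = αβ/[(α+β)²(α+β+1)] = (22.5×29.4)/(51.9²×52.9) = 661.50/142491.969 = 0.00464.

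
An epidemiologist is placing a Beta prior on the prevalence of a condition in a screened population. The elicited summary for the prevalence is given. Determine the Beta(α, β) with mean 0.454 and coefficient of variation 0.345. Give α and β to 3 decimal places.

α = 4.133, β = 4.971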